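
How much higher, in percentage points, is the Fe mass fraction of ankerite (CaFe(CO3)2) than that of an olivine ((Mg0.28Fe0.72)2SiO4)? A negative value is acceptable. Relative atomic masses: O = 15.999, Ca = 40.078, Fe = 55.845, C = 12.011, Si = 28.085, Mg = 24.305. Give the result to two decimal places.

M(CaFe(CO3)2) = 215.939 g/mol, so wt% Fe = 55.845/215.939 × 100 = 25.86%.
M((Mg0.28Fe0.72)2SiO4) = 186.109 g/mol, so wt% Fe = 80.417/186.109 × 100 = 43.21%.
25.86 − 43.21 = -17.35 pp.

-17.35 percentage points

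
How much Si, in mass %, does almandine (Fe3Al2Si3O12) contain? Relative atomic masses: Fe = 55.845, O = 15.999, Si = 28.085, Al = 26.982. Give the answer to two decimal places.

16.93 mass %

Molar mass of Fe3Al2Si3O12: 3*55.845 + 2*26.982 + 3*28.085 + 12*15.999 = 497.742 g/mol.
Mass of Si per formula unit: 3 × 28.085 = 84.255 g.
Weight fraction Si = 84.255 / 497.742 = 0.1693.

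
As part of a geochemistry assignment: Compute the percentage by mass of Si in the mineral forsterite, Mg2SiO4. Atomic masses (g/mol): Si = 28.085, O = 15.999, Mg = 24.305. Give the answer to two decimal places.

M(Mg2SiO4) = 140.691 g/mol.
Si contributes 1 × 28.085 = 28.085 g per mole.
28.085/140.691 = 0.1996 → 19.96%.

19.96 weight percent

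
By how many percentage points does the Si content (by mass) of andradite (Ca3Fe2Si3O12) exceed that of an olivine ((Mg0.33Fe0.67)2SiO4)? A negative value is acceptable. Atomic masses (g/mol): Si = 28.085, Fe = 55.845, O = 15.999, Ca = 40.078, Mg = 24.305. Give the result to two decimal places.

1.23 percentage points

M(Ca3Fe2Si3O12) = 508.167 g/mol, so wt% Si = 84.255/508.167 × 100 = 16.58%.
M((Mg0.33Fe0.67)2SiO4) = 182.955 g/mol, so wt% Si = 28.085/182.955 × 100 = 15.35%.
16.58 − 15.35 = 1.23 pp.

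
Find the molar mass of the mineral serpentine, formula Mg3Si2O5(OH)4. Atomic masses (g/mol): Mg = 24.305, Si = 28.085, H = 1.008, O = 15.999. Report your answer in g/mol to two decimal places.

Mg: 3 × 24.305 = 72.9150
Si: 2 × 28.085 = 56.1700
O: 9 × 15.999 = 143.9910
H: 4 × 1.008 = 4.0320
Summing the contributions gives the formula mass.

277.11 g/mol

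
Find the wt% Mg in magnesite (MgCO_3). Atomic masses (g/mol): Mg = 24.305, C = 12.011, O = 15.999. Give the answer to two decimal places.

28.83 weight percent

Molar mass of MgCO_3: 1*24.305 + 1*12.011 + 3*15.999 = 84.313 g/mol.
Mass of Mg per formula unit: 1 × 24.305 = 24.305 g.
Weight fraction Mg = 24.305 / 84.313 = 0.2883.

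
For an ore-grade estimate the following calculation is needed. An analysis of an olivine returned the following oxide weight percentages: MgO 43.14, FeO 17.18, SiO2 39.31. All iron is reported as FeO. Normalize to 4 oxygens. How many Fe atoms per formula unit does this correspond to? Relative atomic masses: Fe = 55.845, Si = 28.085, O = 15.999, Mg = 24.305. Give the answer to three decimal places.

MgO: 43.14/40.304 = 1.07037 mol → 1.07037 mol Mg, 1.07037 mol O.
FeO: 17.18/71.844 = 0.23913 mol → 0.23913 mol Fe, 0.23913 mol O.
SiO2: 39.31/60.083 = 0.65426 mol → 0.65426 mol Si, 1.30852 mol O.
Total oxygen = 2.61802 mol. Normalization factor = 4/2.61802 = 1.52787.
Fe per 4 O = 0.23913 × 1.52787 = 0.365.

0.365 Fe apfu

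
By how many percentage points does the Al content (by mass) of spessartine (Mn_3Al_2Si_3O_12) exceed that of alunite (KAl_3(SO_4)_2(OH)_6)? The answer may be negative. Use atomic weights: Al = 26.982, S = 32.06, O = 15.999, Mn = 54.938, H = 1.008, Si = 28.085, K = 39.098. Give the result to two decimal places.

-8.64 percentage points

Al in Mn_3Al_2Si_3O_12: molar mass 495.021 g/mol; 2×26.982 = 53.964 g → 10.90 wt%.
Al in KAl_3(SO_4)_2(OH)_6: molar mass 414.198 g/mol; 3×26.982 = 80.946 g → 19.54 wt%.
Difference = 10.90 − 19.54 = -8.64 percentage points.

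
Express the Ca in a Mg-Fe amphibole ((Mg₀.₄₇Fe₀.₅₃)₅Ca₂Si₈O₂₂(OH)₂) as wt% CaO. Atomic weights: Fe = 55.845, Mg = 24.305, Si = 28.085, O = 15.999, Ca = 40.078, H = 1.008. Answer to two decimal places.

12.52 wt%

M((Mg₀.₄₇Fe₀.₅₃)₅Ca₂Si₈O₂₂(OH)₂) = 895.934 g/mol; M(CaO) = 56.077 g/mol.
Moles CaO per formula unit = 2 Ca ÷ 1 = 2.0000.
CaO fraction = (2.0000 × 56.077) / 895.934 = 112.154/895.934 = 0.1252.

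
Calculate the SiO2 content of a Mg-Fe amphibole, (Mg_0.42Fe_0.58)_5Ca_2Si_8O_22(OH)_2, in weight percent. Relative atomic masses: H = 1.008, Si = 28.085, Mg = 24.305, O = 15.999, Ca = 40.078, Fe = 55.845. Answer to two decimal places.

53.18 wt%

M((Mg_0.42Fe_0.58)_5Ca_2Si_8O_22(OH)_2) = 903.819 g/mol; M(SiO2) = 60.083 g/mol.
Moles SiO2 per formula unit = 8 Si ÷ 1 = 8.0000.
SiO2 fraction = (8.0000 × 60.083) / 903.819 = 480.664/903.819 = 0.5318.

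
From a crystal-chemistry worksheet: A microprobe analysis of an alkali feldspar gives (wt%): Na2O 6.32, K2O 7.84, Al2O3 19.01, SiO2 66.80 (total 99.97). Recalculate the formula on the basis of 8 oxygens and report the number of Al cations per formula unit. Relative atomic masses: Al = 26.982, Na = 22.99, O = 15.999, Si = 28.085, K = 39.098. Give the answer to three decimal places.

1.005 Al apfu

Na2O: 6.32/61.979 = 0.10197 mol → 0.20394 mol Na, 0.10197 mol O.
K2O: 7.84/94.195 = 0.08323 mol → 0.16646 mol K, 0.08323 mol O.
Al2O3: 19.01/101.961 = 0.18644 mol → 0.37288 mol Al, 0.55932 mol O.
SiO2: 66.80/60.083 = 1.11180 mol → 1.11180 mol Si, 2.22360 mol O.
Total oxygen = 2.96812 mol. Normalization factor = 8/2.96812 = 2.69531.
Al per 8 O = 0.37288 × 2.69531 = 1.005.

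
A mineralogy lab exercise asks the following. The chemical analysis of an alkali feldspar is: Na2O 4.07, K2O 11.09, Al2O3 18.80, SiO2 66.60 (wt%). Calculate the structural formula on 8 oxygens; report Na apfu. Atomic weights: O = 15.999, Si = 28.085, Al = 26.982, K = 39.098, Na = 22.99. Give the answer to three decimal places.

Na2O (M=61.979): mol = 0.06567; Na = 0.13134, O = 0.06567.
K2O (M=94.195): mol = 0.11773; K = 0.23546, O = 0.11773.
Al2O3 (M=101.961): mol = 0.18438; Al = 0.36876, O = 0.55314.
SiO2 (M=60.083): mol = 1.10847; Si = 1.10847, O = 2.21694.
ΣO = 2.95348; factor = 8/ΣO = 2.70867.
Na apfu = 0.13134 × 2.70867 = 0.356.

0.356 Na apfu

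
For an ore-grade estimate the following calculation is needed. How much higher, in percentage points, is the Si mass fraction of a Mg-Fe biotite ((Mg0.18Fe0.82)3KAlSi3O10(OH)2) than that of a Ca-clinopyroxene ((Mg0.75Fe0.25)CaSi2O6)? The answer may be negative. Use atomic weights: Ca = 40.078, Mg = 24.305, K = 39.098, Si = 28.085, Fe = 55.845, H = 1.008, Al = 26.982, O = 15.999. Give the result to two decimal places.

First mineral: 84.255 g Si in 494.842 g formula = 17.03 wt% Si.
Second mineral: 56.170 g Si in 224.432 g formula = 25.03 wt% Si.
17.03% − 25.03% gives a difference of -8.00 percentage points.

-8.00 percentage points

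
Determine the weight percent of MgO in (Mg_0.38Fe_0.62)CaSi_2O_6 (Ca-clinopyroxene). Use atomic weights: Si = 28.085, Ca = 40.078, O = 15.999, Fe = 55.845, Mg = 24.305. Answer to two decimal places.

Molar mass of (Mg_0.38Fe_0.62)CaSi_2O_6 = 0.38×24.305 + 0.62×55.845 + 1×40.078 + 2×28.085 + 6×15.999 = 236.102 g/mol.
Each formula unit contains 0.38 Mg, equivalent to 0.38/1 = 0.3800 mol MgO.
M(MgO) = 1×24.305 + 1×15.999 = 40.304 g/mol.
Mass of MgO per formula unit = 0.3800 × 40.304 = 15.316 g.
MgO wt% = 15.316 / 236.102 × 100 = 6.49%.

6.49 wt%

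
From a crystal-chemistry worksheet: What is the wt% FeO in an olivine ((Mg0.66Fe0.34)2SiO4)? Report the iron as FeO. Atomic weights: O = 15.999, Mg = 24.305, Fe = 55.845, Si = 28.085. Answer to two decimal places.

30.13 wt%

Formula mass = 162.138 g/mol.
0.68 Fe → 0.6800 mol FeO per formula unit; M(FeO) = 71.844, so FeO mass = 48.854 g.
48.854/162.138 × 100 = 30.13 wt%.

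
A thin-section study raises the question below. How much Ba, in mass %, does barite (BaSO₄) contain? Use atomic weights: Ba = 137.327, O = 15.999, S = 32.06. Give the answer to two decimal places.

Molar mass of BaSO₄: 1·137.327 + 1·32.06 + 4·15.999 = 233.383 g/mol.
Mass of Ba per formula unit: 1 × 137.327 = 137.327 g.
Weight fraction Ba = 137.327 / 233.383 = 0.5884.

58.84 mass %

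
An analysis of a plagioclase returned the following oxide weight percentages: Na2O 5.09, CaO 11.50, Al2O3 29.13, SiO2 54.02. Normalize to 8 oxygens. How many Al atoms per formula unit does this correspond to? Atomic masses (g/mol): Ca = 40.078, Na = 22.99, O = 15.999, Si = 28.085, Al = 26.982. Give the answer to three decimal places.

1.554 Al apfu

5.09 wt% Na2O ÷ 61.979 g/mol = 0.08212 mol, giving 0.16424 Na and 0.08212 O.
11.50 wt% CaO ÷ 56.077 g/mol = 0.20508 mol, giving 0.20508 Ca and 0.20508 O.
29.13 wt% Al2O3 ÷ 101.961 g/mol = 0.28570 mol, giving 0.57140 Al and 0.85710 O.
54.02 wt% SiO2 ÷ 60.083 g/mol = 0.89909 mol, giving 0.89909 Si and 1.79818 O.
Oxygen sums to 2.94248; scaling by 8/2.94248 = 2.71880 puts the formula on 8 O.
Al: 0.57140 × 2.71880 = 1.554 atoms per formula unit.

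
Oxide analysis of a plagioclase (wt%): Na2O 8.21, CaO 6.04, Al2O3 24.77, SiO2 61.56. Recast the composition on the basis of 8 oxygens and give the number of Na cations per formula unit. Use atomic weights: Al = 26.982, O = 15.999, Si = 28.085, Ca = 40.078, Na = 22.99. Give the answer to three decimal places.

8.21 wt% Na2O ÷ 61.979 g/mol = 0.13246 mol, giving 0.26492 Na and 0.13246 O.
6.04 wt% CaO ÷ 56.077 g/mol = 0.10771 mol, giving 0.10771 Ca and 0.10771 O.
24.77 wt% Al2O3 ÷ 101.961 g/mol = 0.24294 mol, giving 0.48588 Al and 0.72882 O.
61.56 wt% SiO2 ÷ 60.083 g/mol = 1.02458 mol, giving 1.02458 Si and 2.04916 O.
Oxygen sums to 3.01815; scaling by 8/3.01815 = 2.65063 puts the formula on 8 O.
Na: 0.26492 × 2.65063 = 0.702 atoms per formula unit.

0.702 Na apfu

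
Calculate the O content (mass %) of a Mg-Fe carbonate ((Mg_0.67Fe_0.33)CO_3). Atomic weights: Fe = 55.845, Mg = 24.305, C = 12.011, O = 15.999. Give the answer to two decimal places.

50.67 mass %

Formula mass = 0.67*24.305 + 0.33*55.845 + 1*12.011 + 3*15.999 = 94.721 g/mol, of which 47.997 g is O.
So O makes up 47.997/94.721 = 0.5067 of the mass, i.e. 50.67%.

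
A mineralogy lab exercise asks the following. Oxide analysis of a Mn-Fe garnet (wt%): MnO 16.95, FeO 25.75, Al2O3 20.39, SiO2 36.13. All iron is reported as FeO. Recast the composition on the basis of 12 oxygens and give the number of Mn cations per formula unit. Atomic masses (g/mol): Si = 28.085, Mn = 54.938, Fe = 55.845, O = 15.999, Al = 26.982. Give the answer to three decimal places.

MnO (M=70.937): mol = 0.23894; Mn = 0.23894, O = 0.23894.
FeO (M=71.844): mol = 0.35842; Fe = 0.35842, O = 0.35842.
Al2O3 (M=101.961): mol = 0.19998; Al = 0.39996, O = 0.59994.
SiO2 (M=60.083): mol = 0.60133; Si = 0.60133, O = 1.20266.
ΣO = 2.39996; factor = 12/ΣO = 5.00008.
Mn apfu = 0.23894 × 5.00008 = 1.195.

1.195 Mn apfu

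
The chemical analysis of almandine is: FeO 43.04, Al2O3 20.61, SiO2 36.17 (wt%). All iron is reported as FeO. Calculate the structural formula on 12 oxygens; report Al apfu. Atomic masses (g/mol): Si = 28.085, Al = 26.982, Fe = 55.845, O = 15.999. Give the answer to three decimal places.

FeO: 43.04/71.844 = 0.59908 mol → 0.59908 mol Fe, 0.59908 mol O.
Al2O3: 20.61/101.961 = 0.20214 mol → 0.40428 mol Al, 0.60642 mol O.
SiO2: 36.17/60.083 = 0.60200 mol → 0.60200 mol Si, 1.20400 mol O.
Total oxygen = 2.40950 mol. Normalization factor = 12/2.40950 = 4.98029.
Al per 12 O = 0.40428 × 4.98029 = 2.013.

2.013 Al apfu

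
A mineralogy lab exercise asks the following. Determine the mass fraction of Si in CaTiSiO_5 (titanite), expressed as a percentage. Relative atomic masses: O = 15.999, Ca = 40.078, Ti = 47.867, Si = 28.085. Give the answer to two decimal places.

M(CaTiSiO_5) = 196.025 g/mol.
Si contributes 1 × 28.085 = 28.085 g per mole.
28.085/196.025 = 0.1433 → 14.33%.

14.33 weight percent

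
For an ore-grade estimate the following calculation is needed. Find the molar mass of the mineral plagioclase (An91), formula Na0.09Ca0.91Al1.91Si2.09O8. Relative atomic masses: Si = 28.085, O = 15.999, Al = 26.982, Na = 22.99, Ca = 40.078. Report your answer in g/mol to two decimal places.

The formula mass is the sum 0.09·22.99 + 0.91·40.078 + 1.91·26.982 + 2.09·28.085 + 8·15.999.

276.77 g/mol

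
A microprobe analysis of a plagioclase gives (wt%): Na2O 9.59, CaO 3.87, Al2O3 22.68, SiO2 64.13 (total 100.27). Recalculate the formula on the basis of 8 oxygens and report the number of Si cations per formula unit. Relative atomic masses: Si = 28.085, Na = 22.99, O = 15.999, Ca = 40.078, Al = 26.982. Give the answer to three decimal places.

2.822 Si apfu

Na2O: 9.59/61.979 = 0.15473 mol → 0.30946 mol Na, 0.15473 mol O.
CaO: 3.87/56.077 = 0.06901 mol → 0.06901 mol Ca, 0.06901 mol O.
Al2O3: 22.68/101.961 = 0.22244 mol → 0.44488 mol Al, 0.66732 mol O.
SiO2: 64.13/60.083 = 1.06736 mol → 1.06736 mol Si, 2.13472 mol O.
Total oxygen = 3.02578 mol. Normalization factor = 8/3.02578 = 2.64395.
Si per 8 O = 1.06736 × 2.64395 = 2.822.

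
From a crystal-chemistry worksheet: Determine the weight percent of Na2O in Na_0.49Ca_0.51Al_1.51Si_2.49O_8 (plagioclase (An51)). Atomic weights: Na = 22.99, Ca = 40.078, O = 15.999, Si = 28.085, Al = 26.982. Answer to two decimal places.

5.62 wt%

M(Na_0.49Ca_0.51Al_1.51Si_2.49O_8) = 270.371 g/mol; M(Na2O) = 61.979 g/mol.
Moles Na2O per formula unit = 0.49 Na ÷ 2 = 0.2450.
Na2O fraction = (0.2450 × 61.979) / 270.371 = 15.185/270.371 = 0.0562.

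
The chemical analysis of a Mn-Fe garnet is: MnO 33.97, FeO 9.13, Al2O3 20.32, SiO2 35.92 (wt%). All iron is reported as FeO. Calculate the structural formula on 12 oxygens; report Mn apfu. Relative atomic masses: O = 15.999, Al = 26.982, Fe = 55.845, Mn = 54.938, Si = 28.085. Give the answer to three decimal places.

2.395 Mn apfu

MnO: 33.97/70.937 = 0.47888 mol → 0.47888 mol Mn, 0.47888 mol O.
FeO: 9.13/71.844 = 0.12708 mol → 0.12708 mol Fe, 0.12708 mol O.
Al2O3: 20.32/101.961 = 0.19929 mol → 0.39858 mol Al, 0.59787 mol O.
SiO2: 35.92/60.083 = 0.59784 mol → 0.59784 mol Si, 1.19568 mol O.
Total oxygen = 2.39951 mol. Normalization factor = 12/2.39951 = 5.00102.
Mn per 12 O = 0.47888 × 5.00102 = 2.395.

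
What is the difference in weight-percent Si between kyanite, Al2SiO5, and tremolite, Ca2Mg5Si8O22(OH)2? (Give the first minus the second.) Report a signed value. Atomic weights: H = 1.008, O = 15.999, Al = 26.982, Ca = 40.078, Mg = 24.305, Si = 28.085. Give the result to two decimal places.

-10.33 percentage points

First mineral: 28.085 g Si in 162.044 g formula = 17.33 wt% Si.
Second mineral: 224.680 g Si in 812.353 g formula = 27.66 wt% Si.
17.33% − 27.66% gives a difference of -10.33 percentage points.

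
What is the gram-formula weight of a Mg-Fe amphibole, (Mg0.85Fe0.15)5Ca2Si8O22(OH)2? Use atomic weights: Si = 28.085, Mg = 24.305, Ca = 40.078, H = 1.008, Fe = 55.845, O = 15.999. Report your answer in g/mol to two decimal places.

836.01 g/mol

The formula mass is the sum 4.25(24.305) + 0.75(55.845) + 2(40.078) + 8(28.085) + 24(15.999) + 2(1.008).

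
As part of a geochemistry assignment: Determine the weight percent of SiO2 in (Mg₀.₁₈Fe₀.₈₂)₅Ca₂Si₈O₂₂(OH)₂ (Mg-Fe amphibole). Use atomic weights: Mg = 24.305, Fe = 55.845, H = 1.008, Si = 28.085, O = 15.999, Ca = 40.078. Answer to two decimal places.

M((Mg₀.₁₈Fe₀.₈₂)₅Ca₂Si₈O₂₂(OH)₂) = 941.667 g/mol; M(SiO2) = 60.083 g/mol.
Moles SiO2 per formula unit = 8 Si ÷ 1 = 8.0000.
SiO2 fraction = (8.0000 × 60.083) / 941.667 = 480.664/941.667 = 0.5104.

51.04 wt%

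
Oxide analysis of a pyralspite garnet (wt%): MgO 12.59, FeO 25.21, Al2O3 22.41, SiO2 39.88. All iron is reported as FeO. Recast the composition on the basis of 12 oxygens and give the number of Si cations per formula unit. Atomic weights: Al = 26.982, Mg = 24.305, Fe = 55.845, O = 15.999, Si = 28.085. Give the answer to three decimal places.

3.005 Si apfu

MgO: 12.59/40.304 = 0.31238 mol → 0.31238 mol Mg, 0.31238 mol O.
FeO: 25.21/71.844 = 0.35090 mol → 0.35090 mol Fe, 0.35090 mol O.
Al2O3: 22.41/101.961 = 0.21979 mol → 0.43958 mol Al, 0.65937 mol O.
SiO2: 39.88/60.083 = 0.66375 mol → 0.66375 mol Si, 1.32750 mol O.
Total oxygen = 2.65015 mol. Normalization factor = 12/2.65015 = 4.52805.
Si per 12 O = 0.66375 × 4.52805 = 3.005.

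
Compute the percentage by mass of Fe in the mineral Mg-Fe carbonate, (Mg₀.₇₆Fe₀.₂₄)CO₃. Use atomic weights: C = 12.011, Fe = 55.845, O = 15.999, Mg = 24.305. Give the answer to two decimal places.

Formula mass = 0.76·24.305 + 0.24·55.845 + 1·12.011 + 3·15.999 = 91.883 g/mol, of which 13.403 g is Fe.
So Fe makes up 13.403/91.883 = 0.1459 of the mass, i.e. 14.59%.

14.59 mass %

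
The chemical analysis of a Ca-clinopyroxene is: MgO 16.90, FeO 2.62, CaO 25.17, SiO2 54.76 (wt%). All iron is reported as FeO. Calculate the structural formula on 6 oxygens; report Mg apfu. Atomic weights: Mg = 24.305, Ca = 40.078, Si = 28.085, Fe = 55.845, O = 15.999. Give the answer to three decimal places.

0.922 Mg apfu

MgO (M=40.304): mol = 0.41931; Mg = 0.41931, O = 0.41931.
FeO (M=71.844): mol = 0.03647; Fe = 0.03647, O = 0.03647.
CaO (M=56.077): mol = 0.44885; Ca = 0.44885, O = 0.44885.
SiO2 (M=60.083): mol = 0.91141; Si = 0.91141, O = 1.82282.
ΣO = 2.72745; factor = 6/ΣO = 2.19986.
Mg apfu = 0.41931 × 2.19986 = 0.922.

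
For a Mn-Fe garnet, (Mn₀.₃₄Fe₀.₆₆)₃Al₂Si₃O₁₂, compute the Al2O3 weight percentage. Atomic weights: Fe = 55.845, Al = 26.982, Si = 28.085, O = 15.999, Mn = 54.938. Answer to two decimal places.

Formula mass = 496.817 g/mol.
2 Al → 1.0000 mol Al2O3 per formula unit; M(Al2O3) = 101.961, so Al2O3 mass = 101.961 g.
101.961/496.817 × 100 = 20.52 wt%.

20.52 wt%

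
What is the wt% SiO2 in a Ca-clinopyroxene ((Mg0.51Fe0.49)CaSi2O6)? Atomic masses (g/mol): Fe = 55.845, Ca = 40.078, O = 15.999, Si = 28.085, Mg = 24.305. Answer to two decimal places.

51.80 wt%

Formula mass = 232.002 g/mol.
2 Si → 2.0000 mol SiO2 per formula unit; M(SiO2) = 60.083, so SiO2 mass = 120.166 g.
120.166/232.002 × 100 = 51.80 wt%.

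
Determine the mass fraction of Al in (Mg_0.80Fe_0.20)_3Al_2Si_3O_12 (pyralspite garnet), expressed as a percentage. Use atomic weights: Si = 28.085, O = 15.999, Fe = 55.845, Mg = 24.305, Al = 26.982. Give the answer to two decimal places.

Formula mass = 2.40×24.305 + 0.60×55.845 + 2×26.982 + 3×28.085 + 12×15.999 = 422.046 g/mol, of which 53.964 g is Al.
So Al makes up 53.964/422.046 = 0.1279 of the mass, i.e. 12.79%.

12.79 weight percent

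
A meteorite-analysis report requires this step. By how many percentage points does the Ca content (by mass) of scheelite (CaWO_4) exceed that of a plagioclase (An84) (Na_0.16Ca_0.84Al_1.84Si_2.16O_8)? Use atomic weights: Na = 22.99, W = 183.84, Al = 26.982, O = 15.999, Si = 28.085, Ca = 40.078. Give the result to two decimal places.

Ca in CaWO_4: molar mass 287.914 g/mol; 1×40.078 = 40.078 g → 13.92 wt%.
Ca in Na_0.16Ca_0.84Al_1.84Si_2.16O_8: molar mass 275.646 g/mol; 0.84×40.078 = 33.666 g → 12.21 wt%.
Difference = 13.92 − 12.21 = 1.71 percentage points.

1.71 percentage points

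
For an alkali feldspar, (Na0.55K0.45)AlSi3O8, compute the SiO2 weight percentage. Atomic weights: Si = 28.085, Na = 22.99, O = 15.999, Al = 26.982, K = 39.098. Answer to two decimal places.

66.89 wt%

M((Na0.55K0.45)AlSi3O8) = 269.468 g/mol; M(SiO2) = 60.083 g/mol.
Moles SiO2 per formula unit = 3 Si ÷ 1 = 3.0000.
SiO2 fraction = (3.0000 × 60.083) / 269.468 = 180.249/269.468 = 0.6689.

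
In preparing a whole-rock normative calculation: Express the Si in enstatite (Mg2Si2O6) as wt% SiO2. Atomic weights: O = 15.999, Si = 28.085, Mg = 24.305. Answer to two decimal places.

Formula mass = 200.774 g/mol.
2 Si → 2.0000 mol SiO2 per formula unit; M(SiO2) = 60.083, so SiO2 mass = 120.166 g.
120.166/200.774 × 100 = 59.85 wt%.

59.85 wt%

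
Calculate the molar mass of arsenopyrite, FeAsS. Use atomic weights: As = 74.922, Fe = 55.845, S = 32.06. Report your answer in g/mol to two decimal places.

162.83 g/mol

The formula mass is the sum 1*55.845 + 1*74.922 + 1*32.06.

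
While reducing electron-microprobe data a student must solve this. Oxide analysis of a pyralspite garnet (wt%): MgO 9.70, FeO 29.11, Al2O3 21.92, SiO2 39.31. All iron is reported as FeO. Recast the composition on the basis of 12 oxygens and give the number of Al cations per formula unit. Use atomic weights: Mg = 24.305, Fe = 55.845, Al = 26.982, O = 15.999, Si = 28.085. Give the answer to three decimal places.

1.985 Al apfu

MgO (M=40.304): mol = 0.24067; Mg = 0.24067, O = 0.24067.
FeO (M=71.844): mol = 0.40518; Fe = 0.40518, O = 0.40518.
Al2O3 (M=101.961): mol = 0.21498; Al = 0.42996, O = 0.64494.
SiO2 (M=60.083): mol = 0.65426; Si = 0.65426, O = 1.30852.
ΣO = 2.59931; factor = 12/ΣO = 4.61661.
Al apfu = 0.42996 × 4.61661 = 1.985.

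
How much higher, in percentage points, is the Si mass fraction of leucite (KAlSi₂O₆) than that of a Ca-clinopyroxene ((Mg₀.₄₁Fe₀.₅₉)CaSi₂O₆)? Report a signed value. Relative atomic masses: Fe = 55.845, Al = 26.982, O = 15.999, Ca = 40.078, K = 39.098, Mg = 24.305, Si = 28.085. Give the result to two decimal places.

1.85 percentage points

First mineral: 56.170 g Si in 218.244 g formula = 25.74 wt% Si.
Second mineral: 56.170 g Si in 235.156 g formula = 23.89 wt% Si.
25.74% − 23.89% gives a difference of 1.85 percentage points.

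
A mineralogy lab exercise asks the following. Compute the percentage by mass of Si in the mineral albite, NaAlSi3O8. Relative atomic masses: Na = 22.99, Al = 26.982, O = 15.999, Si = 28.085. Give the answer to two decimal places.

M(NaAlSi3O8) = 262.219 g/mol.
Si contributes 3 × 28.085 = 84.255 g per mole.
84.255/262.219 = 0.3213 → 32.13%.

32.13 mass %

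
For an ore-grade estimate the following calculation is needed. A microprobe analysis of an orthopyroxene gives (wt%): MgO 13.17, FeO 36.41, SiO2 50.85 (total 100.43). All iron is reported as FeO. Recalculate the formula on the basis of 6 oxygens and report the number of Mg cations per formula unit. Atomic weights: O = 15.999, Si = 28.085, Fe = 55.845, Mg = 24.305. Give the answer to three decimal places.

0.776 Mg apfu

13.17 wt% MgO ÷ 40.304 g/mol = 0.32677 mol, giving 0.32677 Mg and 0.32677 O.
36.41 wt% FeO ÷ 71.844 g/mol = 0.50679 mol, giving 0.50679 Fe and 0.50679 O.
50.85 wt% SiO2 ÷ 60.083 g/mol = 0.84633 mol, giving 0.84633 Si and 1.69266 O.
Oxygen sums to 2.52622; scaling by 6/2.52622 = 2.37509 puts the formula on 6 O.
Mg: 0.32677 × 2.37509 = 0.776 atoms per formula unit.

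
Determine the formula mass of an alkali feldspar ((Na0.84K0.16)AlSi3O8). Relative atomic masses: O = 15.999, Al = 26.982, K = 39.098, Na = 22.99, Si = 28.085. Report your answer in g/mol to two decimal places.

M = 0.84×22.99 + 0.16×39.098 + 1×26.982 + 3×28.085 + 8×15.999

264.80 g/mol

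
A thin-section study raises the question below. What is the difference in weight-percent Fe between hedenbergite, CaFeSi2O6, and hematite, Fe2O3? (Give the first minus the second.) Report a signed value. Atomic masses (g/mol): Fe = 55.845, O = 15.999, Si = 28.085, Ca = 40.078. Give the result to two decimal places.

-47.43 percentage points

M(CaFeSi2O6) = 248.087 g/mol, so wt% Fe = 55.845/248.087 × 100 = 22.51%.
M(Fe2O3) = 159.687 g/mol, so wt% Fe = 111.690/159.687 × 100 = 69.94%.
22.51 − 69.94 = -47.43 pp.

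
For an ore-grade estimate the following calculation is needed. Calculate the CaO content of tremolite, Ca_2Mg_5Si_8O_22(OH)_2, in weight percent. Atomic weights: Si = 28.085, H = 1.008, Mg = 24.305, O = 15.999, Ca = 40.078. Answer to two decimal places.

Molar mass of Ca_2Mg_5Si_8O_22(OH)_2 = 2×40.078 + 5×24.305 + 8×28.085 + 24×15.999 + 2×1.008 = 812.353 g/mol.
Each formula unit contains 2 Ca, equivalent to 2/1 = 2.0000 mol CaO.
M(CaO) = 1×40.078 + 1×15.999 = 56.077 g/mol.
Mass of CaO per formula unit = 2.0000 × 56.077 = 112.154 g.
CaO wt% = 112.154 / 812.353 × 100 = 13.81%.

13.81 wt%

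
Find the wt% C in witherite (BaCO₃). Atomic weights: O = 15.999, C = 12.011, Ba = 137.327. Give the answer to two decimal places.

Molar mass of BaCO₃: 1*137.327 + 1*12.011 + 3*15.999 = 197.335 g/mol.
Mass of C per formula unit: 1 × 12.011 = 12.011 g.
Weight fraction C = 12.011 / 197.335 = 0.0609.

6.09 wt%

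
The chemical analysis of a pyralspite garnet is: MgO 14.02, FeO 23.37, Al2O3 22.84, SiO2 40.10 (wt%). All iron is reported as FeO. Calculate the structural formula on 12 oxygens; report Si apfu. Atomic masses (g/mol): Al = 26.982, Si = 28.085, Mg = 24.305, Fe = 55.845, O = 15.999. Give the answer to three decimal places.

2.988 Si apfu

14.02 wt% MgO ÷ 40.304 g/mol = 0.34786 mol, giving 0.34786 Mg and 0.34786 O.
23.37 wt% FeO ÷ 71.844 g/mol = 0.32529 mol, giving 0.32529 Fe and 0.32529 O.
22.84 wt% Al2O3 ÷ 101.961 g/mol = 0.22401 mol, giving 0.44802 Al and 0.67203 O.
40.10 wt% SiO2 ÷ 60.083 g/mol = 0.66741 mol, giving 0.66741 Si and 1.33482 O.
Oxygen sums to 2.68000; scaling by 12/2.68000 = 4.47761 puts the formula on 12 O.
Si: 0.66741 × 4.47761 = 2.988 atoms per formula unit.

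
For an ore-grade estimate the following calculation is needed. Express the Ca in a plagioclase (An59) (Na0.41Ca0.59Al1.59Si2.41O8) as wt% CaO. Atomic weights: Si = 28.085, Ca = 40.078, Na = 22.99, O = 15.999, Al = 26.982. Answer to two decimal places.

12.18 wt%

Formula mass = 271.650 g/mol.
0.59 Ca → 0.5900 mol CaO per formula unit; M(CaO) = 56.077, so CaO mass = 33.085 g.
33.085/271.650 × 100 = 12.18 wt%.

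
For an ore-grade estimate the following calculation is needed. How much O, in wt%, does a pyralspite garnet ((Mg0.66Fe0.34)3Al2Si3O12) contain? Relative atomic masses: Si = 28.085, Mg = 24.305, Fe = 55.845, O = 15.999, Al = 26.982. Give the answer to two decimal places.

Formula mass = 1.98·24.305 + 1.02·55.845 + 2·26.982 + 3·28.085 + 12·15.999 = 435.293 g/mol, of which 191.988 g is O.
So O makes up 191.988/435.293 = 0.4411 of the mass, i.e. 44.11%.

44.11 wt%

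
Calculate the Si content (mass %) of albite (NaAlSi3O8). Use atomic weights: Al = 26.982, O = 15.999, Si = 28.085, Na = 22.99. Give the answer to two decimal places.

32.13 mass %

Molar mass of NaAlSi3O8: 1·22.99 + 1·26.982 + 3·28.085 + 8·15.999 = 262.219 g/mol.
Mass of Si per formula unit: 3 × 28.085 = 84.255 g.
Weight fraction Si = 84.255 / 262.219 = 0.3213.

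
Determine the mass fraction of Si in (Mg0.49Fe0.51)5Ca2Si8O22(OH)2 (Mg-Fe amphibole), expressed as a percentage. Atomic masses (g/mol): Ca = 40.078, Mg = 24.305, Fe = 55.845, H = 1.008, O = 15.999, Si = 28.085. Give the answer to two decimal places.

25.17 mass %

Molar mass of (Mg0.49Fe0.51)5Ca2Si8O22(OH)2: 2.45·24.305 + 2.55·55.845 + 2·40.078 + 8·28.085 + 24·15.999 + 2·1.008 = 892.780 g/mol.
Mass of Si per formula unit: 8 × 28.085 = 224.680 g.
Weight fraction Si = 224.680 / 892.780 = 0.2517.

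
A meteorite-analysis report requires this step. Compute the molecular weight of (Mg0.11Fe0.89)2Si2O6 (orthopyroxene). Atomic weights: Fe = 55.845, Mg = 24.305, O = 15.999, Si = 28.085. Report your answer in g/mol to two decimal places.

256.92 g/mol

The formula mass is the sum 0.22(24.305) + 1.78(55.845) + 2(28.085) + 6(15.999).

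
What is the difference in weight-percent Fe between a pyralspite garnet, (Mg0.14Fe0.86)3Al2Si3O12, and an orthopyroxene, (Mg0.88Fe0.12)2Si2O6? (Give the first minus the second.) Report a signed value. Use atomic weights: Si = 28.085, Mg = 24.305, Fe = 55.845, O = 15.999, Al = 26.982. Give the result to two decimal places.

M((Mg0.14Fe0.86)3Al2Si3O12) = 484.495 g/mol, so wt% Fe = 144.080/484.495 × 100 = 29.74%.
M((Mg0.88Fe0.12)2Si2O6) = 208.344 g/mol, so wt% Fe = 13.403/208.344 × 100 = 6.43%.
29.74 − 6.43 = 23.31 pp.

23.31 percentage points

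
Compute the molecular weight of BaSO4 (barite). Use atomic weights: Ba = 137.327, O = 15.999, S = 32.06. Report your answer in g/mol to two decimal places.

233.38 g/mol

M = 1·137.327 + 1·32.06 + 4·15.999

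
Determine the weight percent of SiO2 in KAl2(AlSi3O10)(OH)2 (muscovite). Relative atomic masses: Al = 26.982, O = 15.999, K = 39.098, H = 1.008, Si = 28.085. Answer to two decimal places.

45.25 wt%

Molar mass of KAl2(AlSi3O10)(OH)2 = 1×39.098 + 3×26.982 + 3×28.085 + 12×15.999 + 2×1.008 = 398.303 g/mol.
Each formula unit contains 3 Si, equivalent to 3/1 = 3.0000 mol SiO2.
M(SiO2) = 1×28.085 + 2×15.999 = 60.083 g/mol.
Mass of SiO2 per formula unit = 3.0000 × 60.083 = 180.249 g.
SiO2 wt% = 180.249 / 398.303 × 100 = 45.25%.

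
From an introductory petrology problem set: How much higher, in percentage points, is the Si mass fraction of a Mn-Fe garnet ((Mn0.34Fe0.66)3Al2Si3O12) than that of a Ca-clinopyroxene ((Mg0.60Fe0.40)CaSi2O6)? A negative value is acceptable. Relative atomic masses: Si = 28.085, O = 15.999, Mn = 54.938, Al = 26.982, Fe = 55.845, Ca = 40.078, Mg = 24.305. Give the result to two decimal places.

-7.55 percentage points

M((Mn0.34Fe0.66)3Al2Si3O12) = 496.817 g/mol, so wt% Si = 84.255/496.817 × 100 = 16.96%.
M((Mg0.60Fe0.40)CaSi2O6) = 229.163 g/mol, so wt% Si = 56.170/229.163 × 100 = 24.51%.
16.96 − 24.51 = -7.55 pp.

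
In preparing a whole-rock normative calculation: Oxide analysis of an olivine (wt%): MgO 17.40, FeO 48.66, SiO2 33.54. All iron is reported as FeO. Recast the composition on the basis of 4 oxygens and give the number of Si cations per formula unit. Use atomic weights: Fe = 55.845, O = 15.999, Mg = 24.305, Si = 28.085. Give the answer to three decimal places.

MgO (M=40.304): mol = 0.43172; Mg = 0.43172, O = 0.43172.
FeO (M=71.844): mol = 0.67730; Fe = 0.67730, O = 0.67730.
SiO2 (M=60.083): mol = 0.55823; Si = 0.55823, O = 1.11646.
ΣO = 2.22548; factor = 4/ΣO = 1.79737.
Si apfu = 0.55823 × 1.79737 = 1.003.

1.003 Si apfu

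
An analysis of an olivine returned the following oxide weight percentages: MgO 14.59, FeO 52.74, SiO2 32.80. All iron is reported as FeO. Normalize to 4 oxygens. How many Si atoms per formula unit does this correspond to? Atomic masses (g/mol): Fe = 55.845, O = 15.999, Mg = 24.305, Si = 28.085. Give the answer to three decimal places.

0.998 Si apfu

MgO: 14.59/40.304 = 0.36200 mol → 0.36200 mol Mg, 0.36200 mol O.
FeO: 52.74/71.844 = 0.73409 mol → 0.73409 mol Fe, 0.73409 mol O.
SiO2: 32.80/60.083 = 0.54591 mol → 0.54591 mol Si, 1.09182 mol O.
Total oxygen = 2.18791 mol. Normalization factor = 4/2.18791 = 1.82823.
Si per 4 O = 0.54591 × 1.82823 = 0.998.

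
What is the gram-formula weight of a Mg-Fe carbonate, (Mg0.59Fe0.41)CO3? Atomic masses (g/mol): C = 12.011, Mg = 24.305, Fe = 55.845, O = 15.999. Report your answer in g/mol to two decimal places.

97.24 g/mol

The formula mass is the sum 0.59*24.305 + 0.41*55.845 + 1*12.011 + 3*15.999.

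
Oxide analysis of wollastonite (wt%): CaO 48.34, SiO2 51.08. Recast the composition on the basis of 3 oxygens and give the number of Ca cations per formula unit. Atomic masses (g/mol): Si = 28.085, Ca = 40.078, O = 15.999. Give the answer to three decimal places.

CaO: 48.34/56.077 = 0.86203 mol → 0.86203 mol Ca, 0.86203 mol O.
SiO2: 51.08/60.083 = 0.85016 mol → 0.85016 mol Si, 1.70032 mol O.
Total oxygen = 2.56235 mol. Normalization factor = 3/2.56235 = 1.17080.
Ca per 3 O = 0.86203 × 1.17080 = 1.009.

1.009 Ca apfu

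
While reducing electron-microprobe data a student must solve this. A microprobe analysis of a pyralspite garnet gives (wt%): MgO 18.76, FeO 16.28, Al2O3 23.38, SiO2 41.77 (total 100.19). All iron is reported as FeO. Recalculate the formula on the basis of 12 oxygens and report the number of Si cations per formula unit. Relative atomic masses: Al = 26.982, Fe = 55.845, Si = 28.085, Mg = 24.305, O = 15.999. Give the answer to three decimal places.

18.76 wt% MgO ÷ 40.304 g/mol = 0.46546 mol, giving 0.46546 Mg and 0.46546 O.
16.28 wt% FeO ÷ 71.844 g/mol = 0.22660 mol, giving 0.22660 Fe and 0.22660 O.
23.38 wt% Al2O3 ÷ 101.961 g/mol = 0.22930 mol, giving 0.45860 Al and 0.68790 O.
41.77 wt% SiO2 ÷ 60.083 g/mol = 0.69520 mol, giving 0.69520 Si and 1.39040 O.
Oxygen sums to 2.77036; scaling by 12/2.77036 = 4.33157 puts the formula on 12 O.
Si: 0.69520 × 4.33157 = 3.011 atoms per formula unit.

3.011 Si apfu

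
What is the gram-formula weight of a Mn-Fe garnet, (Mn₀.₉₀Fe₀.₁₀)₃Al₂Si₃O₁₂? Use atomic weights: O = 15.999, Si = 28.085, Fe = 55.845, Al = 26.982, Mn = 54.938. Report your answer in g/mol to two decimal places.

495.29 g/mol

The formula mass is the sum 2.70·54.938 + 0.30·55.845 + 2·26.982 + 3·28.085 + 12·15.999.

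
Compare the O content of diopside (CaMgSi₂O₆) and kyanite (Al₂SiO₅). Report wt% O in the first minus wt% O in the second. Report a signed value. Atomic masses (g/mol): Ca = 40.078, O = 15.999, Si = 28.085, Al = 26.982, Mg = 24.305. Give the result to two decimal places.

-5.04 percentage points

First mineral: 95.994 g O in 216.547 g formula = 44.33 wt% O.
Second mineral: 79.995 g O in 162.044 g formula = 49.37 wt% O.
44.33% − 49.37% gives a difference of -5.04 percentage points.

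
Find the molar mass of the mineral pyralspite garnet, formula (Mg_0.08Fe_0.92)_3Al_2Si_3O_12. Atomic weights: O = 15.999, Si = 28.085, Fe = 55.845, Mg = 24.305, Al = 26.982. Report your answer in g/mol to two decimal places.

490.17 g/mol

M = 0.24×24.305 + 2.76×55.845 + 2×26.982 + 3×28.085 + 12×15.999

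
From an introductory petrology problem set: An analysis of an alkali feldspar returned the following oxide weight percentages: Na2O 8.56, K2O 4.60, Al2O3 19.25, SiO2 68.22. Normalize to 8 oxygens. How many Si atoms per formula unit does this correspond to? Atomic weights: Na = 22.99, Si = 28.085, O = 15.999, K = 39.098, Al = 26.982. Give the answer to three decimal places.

Na2O: 8.56/61.979 = 0.13811 mol → 0.27622 mol Na, 0.13811 mol O.
K2O: 4.60/94.195 = 0.04883 mol → 0.09766 mol K, 0.04883 mol O.
Al2O3: 19.25/101.961 = 0.18880 mol → 0.37760 mol Al, 0.56640 mol O.
SiO2: 68.22/60.083 = 1.13543 mol → 1.13543 mol Si, 2.27086 mol O.
Total oxygen = 3.02420 mol. Normalization factor = 8/3.02420 = 2.64533.
Si per 8 O = 1.13543 × 2.64533 = 3.004.

3.004 Si apfu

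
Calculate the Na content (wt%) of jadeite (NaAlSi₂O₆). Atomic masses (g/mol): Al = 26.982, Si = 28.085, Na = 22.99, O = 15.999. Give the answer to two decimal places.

M(NaAlSi₂O₆) = 202.136 g/mol.
Na contributes 1 × 22.99 = 22.990 g per mole.
22.990/202.136 = 0.1137 → 11.37%.

11.37 wt%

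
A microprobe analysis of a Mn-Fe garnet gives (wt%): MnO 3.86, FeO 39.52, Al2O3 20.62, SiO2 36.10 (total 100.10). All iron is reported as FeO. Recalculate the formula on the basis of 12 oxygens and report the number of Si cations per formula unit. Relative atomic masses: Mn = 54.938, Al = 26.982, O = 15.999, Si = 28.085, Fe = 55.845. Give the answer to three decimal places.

MnO (M=70.937): mol = 0.05441; Mn = 0.05441, O = 0.05441.
FeO (M=71.844): mol = 0.55008; Fe = 0.55008, O = 0.55008.
Al2O3 (M=101.961): mol = 0.20223; Al = 0.40446, O = 0.60669.
SiO2 (M=60.083): mol = 0.60084; Si = 0.60084, O = 1.20168.
ΣO = 2.41286; factor = 12/ΣO = 4.97335.
Si apfu = 0.60084 × 4.97335 = 2.988.

2.988 Si apfu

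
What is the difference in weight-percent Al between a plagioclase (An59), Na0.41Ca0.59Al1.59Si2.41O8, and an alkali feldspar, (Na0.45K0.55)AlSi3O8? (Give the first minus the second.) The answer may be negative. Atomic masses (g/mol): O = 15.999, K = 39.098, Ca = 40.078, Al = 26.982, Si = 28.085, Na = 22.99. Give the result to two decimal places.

First mineral: 42.901 g Al in 271.650 g formula = 15.79 wt% Al.
Second mineral: 26.982 g Al in 271.078 g formula = 9.95 wt% Al.
15.79% − 9.95% gives a difference of 5.84 percentage points.

5.84 percentage points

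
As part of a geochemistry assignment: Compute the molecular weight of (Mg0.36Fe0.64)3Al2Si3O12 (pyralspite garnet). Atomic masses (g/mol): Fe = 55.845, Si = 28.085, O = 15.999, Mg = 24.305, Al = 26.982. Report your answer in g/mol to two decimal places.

Mg: 1.08 × 24.305 = 26.2494
Fe: 1.92 × 55.845 = 107.2224
Al: 2 × 26.982 = 53.9640
Si: 3 × 28.085 = 84.2550
O: 12 × 15.999 = 191.9880
Summing the contributions gives the formula mass.

463.68 g/mol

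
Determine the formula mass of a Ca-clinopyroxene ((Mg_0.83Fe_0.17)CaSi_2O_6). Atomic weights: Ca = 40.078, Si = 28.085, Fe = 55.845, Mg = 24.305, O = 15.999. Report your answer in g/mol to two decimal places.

The formula mass is the sum 0.83*24.305 + 0.17*55.845 + 1*40.078 + 2*28.085 + 6*15.999.

221.91 g/mol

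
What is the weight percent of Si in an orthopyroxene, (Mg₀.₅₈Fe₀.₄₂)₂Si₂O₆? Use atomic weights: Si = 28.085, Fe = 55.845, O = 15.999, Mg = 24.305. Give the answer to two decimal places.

M((Mg₀.₅₈Fe₀.₄₂)₂Si₂O₆) = 227.268 g/mol.
Si contributes 2 × 28.085 = 56.170 g per mole.
56.170/227.268 = 0.2472 → 24.72%.

24.72 weight percent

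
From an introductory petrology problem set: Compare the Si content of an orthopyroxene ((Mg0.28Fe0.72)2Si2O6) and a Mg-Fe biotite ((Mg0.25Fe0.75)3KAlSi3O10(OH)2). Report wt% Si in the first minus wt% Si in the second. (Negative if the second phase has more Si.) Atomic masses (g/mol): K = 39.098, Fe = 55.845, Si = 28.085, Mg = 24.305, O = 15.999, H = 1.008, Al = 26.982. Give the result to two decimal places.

First mineral: 56.170 g Si in 246.192 g formula = 22.82 wt% Si.
Second mineral: 84.255 g Si in 488.219 g formula = 17.26 wt% Si.
22.82% − 17.26% gives a difference of 5.56 percentage points.

5.56 percentage points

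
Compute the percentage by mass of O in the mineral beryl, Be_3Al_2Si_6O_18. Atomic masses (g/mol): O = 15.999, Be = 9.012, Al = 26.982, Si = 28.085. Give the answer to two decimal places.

Molar mass of Be_3Al_2Si_6O_18: 3×9.012 + 2×26.982 + 6×28.085 + 18×15.999 = 537.492 g/mol.
Mass of O per formula unit: 18 × 15.999 = 287.982 g.
Weight fraction O = 287.982 / 537.492 = 0.5358.

53.58 weight percent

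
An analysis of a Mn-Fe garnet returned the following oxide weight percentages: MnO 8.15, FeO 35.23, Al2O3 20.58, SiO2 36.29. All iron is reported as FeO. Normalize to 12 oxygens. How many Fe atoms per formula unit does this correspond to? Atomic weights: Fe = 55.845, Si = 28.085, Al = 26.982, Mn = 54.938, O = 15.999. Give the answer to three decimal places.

2.433 Fe apfu

MnO: 8.15/70.937 = 0.11489 mol → 0.11489 mol Mn, 0.11489 mol O.
FeO: 35.23/71.844 = 0.49037 mol → 0.49037 mol Fe, 0.49037 mol O.
Al2O3: 20.58/101.961 = 0.20184 mol → 0.40368 mol Al, 0.60552 mol O.
SiO2: 36.29/60.083 = 0.60400 mol → 0.60400 mol Si, 1.20800 mol O.
Total oxygen = 2.41878 mol. Normalization factor = 12/2.41878 = 4.96118.
Fe per 12 O = 0.49037 × 4.96118 = 2.433.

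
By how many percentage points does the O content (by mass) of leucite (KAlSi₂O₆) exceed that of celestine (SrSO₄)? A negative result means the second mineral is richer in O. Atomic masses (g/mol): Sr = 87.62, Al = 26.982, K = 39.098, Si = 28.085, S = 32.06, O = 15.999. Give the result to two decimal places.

M(KAlSi₂O₆) = 218.244 g/mol, so wt% O = 95.994/218.244 × 100 = 43.98%.
M(SrSO₄) = 183.676 g/mol, so wt% O = 63.996/183.676 × 100 = 34.84%.
43.98 − 34.84 = 9.14 pp.

9.14 percentage points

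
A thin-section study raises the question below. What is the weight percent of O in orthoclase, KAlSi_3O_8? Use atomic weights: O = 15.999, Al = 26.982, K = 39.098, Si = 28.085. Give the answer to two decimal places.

M(KAlSi_3O_8) = 278.327 g/mol.
O contributes 8 × 15.999 = 127.992 g per mole.
127.992/278.327 = 0.4599 → 45.99%.

45.99 wt%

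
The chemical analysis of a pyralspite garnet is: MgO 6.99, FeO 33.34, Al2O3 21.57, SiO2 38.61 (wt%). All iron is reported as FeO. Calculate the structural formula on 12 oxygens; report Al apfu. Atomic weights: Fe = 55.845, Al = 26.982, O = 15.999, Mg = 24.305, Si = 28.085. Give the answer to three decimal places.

1.985 Al apfu

MgO: 6.99/40.304 = 0.17343 mol → 0.17343 mol Mg, 0.17343 mol O.
FeO: 33.34/71.844 = 0.46406 mol → 0.46406 mol Fe, 0.46406 mol O.
Al2O3: 21.57/101.961 = 0.21155 mol → 0.42310 mol Al, 0.63465 mol O.
SiO2: 38.61/60.083 = 0.64261 mol → 0.64261 mol Si, 1.28522 mol O.
Total oxygen = 2.55736 mol. Normalization factor = 12/2.55736 = 4.69234.
Al per 12 O = 0.42310 × 4.69234 = 1.985.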